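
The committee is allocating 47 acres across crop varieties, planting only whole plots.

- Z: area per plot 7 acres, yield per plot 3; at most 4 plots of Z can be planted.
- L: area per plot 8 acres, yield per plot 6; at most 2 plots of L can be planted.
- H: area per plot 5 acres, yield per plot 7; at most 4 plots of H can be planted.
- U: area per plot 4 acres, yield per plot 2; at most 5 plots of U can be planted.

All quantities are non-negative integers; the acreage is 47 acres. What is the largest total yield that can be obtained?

1×Z, 2×L, 4×H, and 1×U: area 47 ≤ 47, yield 1·3 + 2·6 + 4·7 + 1·2 = 45.
2×L, 4×H, and 2×U: area 44 ≤ 47, yield 2·6 + 4·7 + 2·2 = 44.
Best is 45.

45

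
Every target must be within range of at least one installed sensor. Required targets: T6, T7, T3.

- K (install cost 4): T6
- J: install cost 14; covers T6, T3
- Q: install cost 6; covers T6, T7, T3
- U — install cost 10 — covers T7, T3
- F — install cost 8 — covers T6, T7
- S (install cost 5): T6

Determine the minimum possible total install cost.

Q alone covers T6, T7, T3 — every target.
Total install cost: 6.
No cover costs less than 6.

6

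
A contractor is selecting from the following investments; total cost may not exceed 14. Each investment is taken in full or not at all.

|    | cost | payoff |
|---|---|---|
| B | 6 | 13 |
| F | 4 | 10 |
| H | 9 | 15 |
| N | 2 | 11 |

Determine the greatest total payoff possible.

34

Allowing fractional choices, the relaxed optimum would be about 37.3, but investments are indivisible.
B + F + N: cost 6 + 4 + 2 = 12 ≤ 14, payoff 13 + 10 + 11 = 34.
F + H: cost 4 + 9 = 13 ≤ 14, payoff 10 + 15 = 25.
H + N: cost 9 + 2 = 11 ≤ 14, payoff 15 + 11 = 26.
Best is B, F, and N with total payoff 34.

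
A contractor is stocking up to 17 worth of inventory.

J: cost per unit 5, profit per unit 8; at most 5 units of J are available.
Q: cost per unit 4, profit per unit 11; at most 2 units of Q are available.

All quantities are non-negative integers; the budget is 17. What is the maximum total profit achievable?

1×J and 2×Q: cost 13 ≤ 17, profit 1·8 + 2·11 = 30.
2×J and 1×Q: cost 14 ≤ 17, profit 2·8 + 1·11 = 27.
Best is 30.

30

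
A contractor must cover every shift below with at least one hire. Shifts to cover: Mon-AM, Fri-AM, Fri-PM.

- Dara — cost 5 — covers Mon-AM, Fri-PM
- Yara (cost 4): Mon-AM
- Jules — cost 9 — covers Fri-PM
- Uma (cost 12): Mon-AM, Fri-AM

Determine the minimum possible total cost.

17

This is an integer covering problem.
Choose Dara and Uma: together they cover Mon-AM, Fri-AM, Fri-PM — every shift.
Total cost: 5 + 12 = 17.
No cover costs less than 17.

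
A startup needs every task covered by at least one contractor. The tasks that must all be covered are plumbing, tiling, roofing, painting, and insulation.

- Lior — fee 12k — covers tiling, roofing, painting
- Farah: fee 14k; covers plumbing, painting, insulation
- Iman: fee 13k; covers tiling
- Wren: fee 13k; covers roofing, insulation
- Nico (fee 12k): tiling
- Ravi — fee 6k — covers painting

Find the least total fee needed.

26

Choose Lior and Farah: together they cover plumbing, tiling, roofing, painting, insulation — every task.
Total fee: 12 + 14 = 26.
No cover costs less than 26.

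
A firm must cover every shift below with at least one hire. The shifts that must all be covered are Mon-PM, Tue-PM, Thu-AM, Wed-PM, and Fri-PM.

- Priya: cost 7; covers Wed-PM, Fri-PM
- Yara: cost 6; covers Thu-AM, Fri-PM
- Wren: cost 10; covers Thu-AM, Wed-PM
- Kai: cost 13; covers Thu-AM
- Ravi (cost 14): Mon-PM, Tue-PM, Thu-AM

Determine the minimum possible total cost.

The greedy cost-per-new-shift heuristic would pick Yara, Priya, and Ravi for 27, but a cheaper cover exists.
Choose Priya and Ravi: together they cover Mon-PM, Tue-PM, Thu-AM, Wed-PM, Fri-PM — every shift.
Total cost: 7 + 14 = 21.
No cover costs less than 21.

21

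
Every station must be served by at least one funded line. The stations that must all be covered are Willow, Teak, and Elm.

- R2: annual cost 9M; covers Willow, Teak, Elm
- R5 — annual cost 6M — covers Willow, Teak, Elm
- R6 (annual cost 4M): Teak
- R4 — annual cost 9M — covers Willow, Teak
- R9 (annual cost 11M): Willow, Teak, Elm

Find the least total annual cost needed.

6

R5 alone covers Willow, Teak, Elm — every station.
Total annual cost: 6.
No cover costs less than 6.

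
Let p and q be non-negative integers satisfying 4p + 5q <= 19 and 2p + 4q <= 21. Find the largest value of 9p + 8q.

(p,q)=(4,0): 4·4+5·0=16≤19, 2·4+4·0=8≤21, objective 36.
(p,q)=(3,1): 4·3+5·1=17≤19, 2·3+4·1=10≤21, objective 35.
Maximum is 36 at (p,q)=(4,0).

36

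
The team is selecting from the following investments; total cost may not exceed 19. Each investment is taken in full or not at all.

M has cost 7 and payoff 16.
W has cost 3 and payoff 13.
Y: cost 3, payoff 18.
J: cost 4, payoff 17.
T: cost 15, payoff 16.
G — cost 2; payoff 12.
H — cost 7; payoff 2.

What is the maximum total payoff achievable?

M + W + Y + J: cost 7 + 3 + 3 + 4 = 17 ≤ 19, payoff 16 + 13 + 18 + 17 = 64.
M + Y + J + G: cost 7 + 3 + 4 + 2 = 16 ≤ 19, payoff 16 + 18 + 17 + 12 = 63.
M + W + Y + J + G: cost 7 + 3 + 3 + 4 + 2 = 19 ≤ 19, payoff 16 + 13 + 18 + 17 + 12 = 76.
Best is M, W, Y, J, and G with total payoff 76.

76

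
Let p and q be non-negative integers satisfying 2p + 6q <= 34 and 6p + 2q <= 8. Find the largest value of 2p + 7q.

(p,q)=(0,4): 2·0+6·4=24≤34, 6·0+2·4=8≤8, objective 28.
(p,q)=(0,3): 2·0+6·3=18≤34, 6·0+2·3=6≤8, objective 21.
No feasible integer point exceeds 28.

28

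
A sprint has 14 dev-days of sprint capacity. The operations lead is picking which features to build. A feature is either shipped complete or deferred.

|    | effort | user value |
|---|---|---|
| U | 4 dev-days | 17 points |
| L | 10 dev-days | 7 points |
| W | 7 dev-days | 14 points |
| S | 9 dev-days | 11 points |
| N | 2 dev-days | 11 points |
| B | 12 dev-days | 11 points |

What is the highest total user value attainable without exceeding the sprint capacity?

Take U, W, and N: effort 4 + 7 + 2 = 13 ≤ 14, user value 17 + 14 + 11 = 42.
No other feasible combination does better.

42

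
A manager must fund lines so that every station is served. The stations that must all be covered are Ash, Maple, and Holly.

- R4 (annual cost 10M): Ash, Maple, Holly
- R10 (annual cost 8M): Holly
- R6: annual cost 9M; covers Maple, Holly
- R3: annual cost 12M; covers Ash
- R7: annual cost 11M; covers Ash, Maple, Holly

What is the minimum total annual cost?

10

This is an integer covering problem.
R4 alone covers Ash, Maple, Holly — every station.
Total annual cost: 10.
No cover costs less than 10.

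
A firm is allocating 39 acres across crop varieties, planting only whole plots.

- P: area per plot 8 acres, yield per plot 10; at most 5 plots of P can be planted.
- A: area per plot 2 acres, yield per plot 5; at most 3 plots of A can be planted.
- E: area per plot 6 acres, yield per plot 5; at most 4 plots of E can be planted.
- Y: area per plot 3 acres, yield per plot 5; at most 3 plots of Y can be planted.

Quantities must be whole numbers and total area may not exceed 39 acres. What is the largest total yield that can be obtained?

This is a bounded integer knapsack.
A has the best ratio (5/2); taking only A gives at most 3×5 = 15 (stopped by the supply cap of 3).
Mixing does better — 3×P, 3×A, and 3×Y: area 39 ≤ 39, yield 3·10 + 3·5 + 3·5 = 60.

60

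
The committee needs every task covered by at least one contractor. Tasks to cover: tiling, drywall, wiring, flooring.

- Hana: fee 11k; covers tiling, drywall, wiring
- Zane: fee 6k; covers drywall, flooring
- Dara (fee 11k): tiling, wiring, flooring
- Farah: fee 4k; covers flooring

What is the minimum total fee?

This is a weighted set-cover instance.
Choose Hana and Farah: together they cover tiling, drywall, wiring, flooring — every task.
Total fee: 11 + 4 = 15.

15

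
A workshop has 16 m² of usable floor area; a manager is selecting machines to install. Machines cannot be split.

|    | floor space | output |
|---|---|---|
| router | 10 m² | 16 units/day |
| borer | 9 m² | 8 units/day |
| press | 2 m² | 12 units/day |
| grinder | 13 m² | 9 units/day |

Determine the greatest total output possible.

28

This is an integer program with binary decision variables.
Allowing fractional choices, the relaxed optimum would be about 31.6, but machines are indivisible.
router + press: floor space 10 + 2 = 12 ≤ 16, output 16 + 12 = 28.
press + grinder: floor space 2 + 13 = 15 ≤ 16, output 12 + 9 = 21.
Best is router and press with total output 28.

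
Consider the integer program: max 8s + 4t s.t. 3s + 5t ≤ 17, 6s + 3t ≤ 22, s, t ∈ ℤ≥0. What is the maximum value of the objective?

Relaxing integrality, the LP optimum is 29.33 at (s,t) = (3.67, 0), which is not an integer point.
(s,t)=(3,1): 3·3+5·1=14≤17, 6·3+3·1=21≤22, objective 28.
(s,t)=(3,0): 3·3+5·0=9≤17, 6·3+3·0=18≤22, objective 24.
(s,t)=(2,2): 3·2+5·2=16≤17, 6·2+3·2=18≤22, objective 24.
No feasible integer point exceeds 28.

28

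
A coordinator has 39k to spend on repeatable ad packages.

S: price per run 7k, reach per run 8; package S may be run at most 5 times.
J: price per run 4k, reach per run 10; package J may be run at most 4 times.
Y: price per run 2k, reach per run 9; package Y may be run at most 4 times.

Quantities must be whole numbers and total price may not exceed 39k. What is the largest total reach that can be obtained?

This is a bounded integer knapsack.
2×S, 4×J, and 4×Y: price 38 ≤ 39, reach 2·8 + 4·10 + 4·9 = 92.
1×S, 4×J, and 4×Y: price 31 ≤ 39, reach 1·8 + 4·10 + 4·9 = 84.
Best is 92.

92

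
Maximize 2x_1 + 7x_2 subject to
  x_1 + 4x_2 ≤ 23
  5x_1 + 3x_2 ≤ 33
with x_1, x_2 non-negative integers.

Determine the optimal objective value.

(x_1,x_2)=(3,5): 1·3+4·5=23≤23, 5·3+3·5=30≤33, objective 41.
(x_1,x_2)=(2,5): 1·2+4·5=22≤23, 5·2+3·5=25≤33, objective 39.
(x_1,x_2)=(4,4): 1·4+4·4=20≤23, 5·4+3·4=32≤33, objective 36.
(x_1,x_2)=(3,4): 1·3+4·4=19≤23, 5·3+3·4=27≤33, objective 34.
Maximum is 41 at (x_1,x_2)=(3,5).

41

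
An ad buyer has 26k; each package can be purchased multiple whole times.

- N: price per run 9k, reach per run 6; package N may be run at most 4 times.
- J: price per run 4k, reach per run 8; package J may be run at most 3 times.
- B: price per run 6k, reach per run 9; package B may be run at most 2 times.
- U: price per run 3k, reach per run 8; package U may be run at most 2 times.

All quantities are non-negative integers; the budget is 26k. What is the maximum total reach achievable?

Take 2×J, 2×B, and 2×U: price 26 ≤ 26, reach 2·8 + 2·9 + 2·8 = 50.
U has the best ratio (8/3) and is taken to its limit of 2; remaining capacity is filled optimally with the others.

50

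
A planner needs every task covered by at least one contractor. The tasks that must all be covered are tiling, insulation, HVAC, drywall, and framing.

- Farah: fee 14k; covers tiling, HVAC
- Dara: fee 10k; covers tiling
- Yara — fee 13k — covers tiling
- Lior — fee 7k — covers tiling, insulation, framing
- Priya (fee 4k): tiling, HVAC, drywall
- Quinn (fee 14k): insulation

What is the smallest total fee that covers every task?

This is an integer covering problem.
Choose Lior and Priya: together they cover tiling, insulation, HVAC, drywall, framing — every task.
Total fee: 7 + 4 = 11.

11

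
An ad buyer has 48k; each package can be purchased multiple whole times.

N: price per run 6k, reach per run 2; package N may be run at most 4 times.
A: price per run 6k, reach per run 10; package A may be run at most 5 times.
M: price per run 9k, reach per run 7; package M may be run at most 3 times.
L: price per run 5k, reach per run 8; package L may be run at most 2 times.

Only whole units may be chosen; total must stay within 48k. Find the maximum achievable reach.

This is a bounded integer knapsack.
Take 1×N, 5×A, and 2×L: price 46 ≤ 48, reach 1·2 + 5·10 + 2·8 = 68.
A has the best ratio (10/6) and is taken to its limit of 5; remaining capacity is filled optimally with the others.

68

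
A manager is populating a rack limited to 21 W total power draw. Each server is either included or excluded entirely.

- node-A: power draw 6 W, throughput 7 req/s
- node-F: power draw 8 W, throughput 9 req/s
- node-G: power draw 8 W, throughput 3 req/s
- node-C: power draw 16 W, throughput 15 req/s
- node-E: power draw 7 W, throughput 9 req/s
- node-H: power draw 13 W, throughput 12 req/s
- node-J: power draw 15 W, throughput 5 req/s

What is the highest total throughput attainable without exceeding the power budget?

25

node-E + node-H: power draw 7 + 13 = 20 ≤ 21, throughput 9 + 12 = 21.
node-F + node-H: power draw 8 + 13 = 21 ≤ 21, throughput 9 + 12 = 21.
node-A + node-F + node-E: power draw 6 + 8 + 7 = 21 ≤ 21, throughput 7 + 9 + 9 = 25.
Best is node-A, node-F, and node-E with total throughput 25.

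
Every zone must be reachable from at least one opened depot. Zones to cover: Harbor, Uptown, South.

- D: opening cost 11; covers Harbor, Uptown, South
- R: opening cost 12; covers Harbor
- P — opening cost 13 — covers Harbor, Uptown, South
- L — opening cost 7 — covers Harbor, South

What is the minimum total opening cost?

The greedy cost-per-new-zone heuristic would pick L and D for 18, but a cheaper cover exists.
D alone covers Harbor, Uptown, South — every zone.
Total opening cost: 11.
No cover costs less than 11.

11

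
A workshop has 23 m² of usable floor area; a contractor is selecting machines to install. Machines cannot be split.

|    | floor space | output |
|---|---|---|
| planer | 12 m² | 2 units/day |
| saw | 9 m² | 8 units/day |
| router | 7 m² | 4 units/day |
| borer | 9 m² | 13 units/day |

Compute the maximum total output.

21

planer + borer: floor space 12 + 9 = 21 ≤ 23, output 2 + 13 = 15.
router + borer: floor space 7 + 9 = 16 ≤ 23, output 4 + 13 = 17.
saw + borer: floor space 9 + 9 = 18 ≤ 23, output 8 + 13 = 21.
Best is saw and borer with total output 21.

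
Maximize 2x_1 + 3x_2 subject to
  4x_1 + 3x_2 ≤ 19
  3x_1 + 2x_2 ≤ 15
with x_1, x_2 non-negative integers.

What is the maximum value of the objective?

18

(x_1,x_2)=(0,6): 4·0+3·6=18≤19, 3·0+2·6=12≤15, objective 18.
(x_1,x_2)=(1,5): 4·1+3·5=19≤19, 3·1+2·5=13≤15, objective 17.
The best lattice point is (0,6), giving 18.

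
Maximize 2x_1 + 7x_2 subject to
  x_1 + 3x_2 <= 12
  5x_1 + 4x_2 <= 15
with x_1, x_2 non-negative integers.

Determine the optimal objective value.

21

Relaxing integrality, the LP optimum is 26.25 at (x_1,x_2) = (0, 3.75), which is not an integer point.
(x_1,x_2)=(0,3): 1·0+3·3=9≤12, 5·0+4·3=12≤15, objective 21.
(x_1,x_2)=(1,2): 1·1+3·2=7≤12, 5·1+4·2=13≤15, objective 16.
(x_1,x_2)=(0,2): 1·0+3·2=6≤12, 5·0+4·2=8≤15, objective 14.
Maximum is 21 at (x_1,x_2)=(0,3).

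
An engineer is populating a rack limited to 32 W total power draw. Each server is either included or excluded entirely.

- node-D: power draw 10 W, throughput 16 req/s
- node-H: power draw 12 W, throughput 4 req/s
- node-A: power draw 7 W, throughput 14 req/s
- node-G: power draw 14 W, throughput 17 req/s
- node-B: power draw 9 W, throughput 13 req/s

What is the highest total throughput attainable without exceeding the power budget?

47

Allowing fractional choices, the relaxed optimum would be about 50.3, but servers are indivisible.
node-A + node-G + node-B: power draw 7 + 14 + 9 = 30 ≤ 32, throughput 14 + 17 + 13 = 44.
node-D + node-A + node-G: power draw 10 + 7 + 14 = 31 ≤ 32, throughput 16 + 14 + 17 = 47.
node-D + node-A + node-B: power draw 10 + 7 + 9 = 26 ≤ 32, throughput 16 + 14 + 13 = 43.
Best is node-D, node-A, and node-G with total throughput 47.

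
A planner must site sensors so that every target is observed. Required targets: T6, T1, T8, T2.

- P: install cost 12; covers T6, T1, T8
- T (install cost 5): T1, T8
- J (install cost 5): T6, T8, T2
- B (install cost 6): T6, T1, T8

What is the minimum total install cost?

Choose T and J: together they cover T6, T1, T8, T2 — every target.
Total install cost: 5 + 5 = 10.
No cover costs less than 10.

10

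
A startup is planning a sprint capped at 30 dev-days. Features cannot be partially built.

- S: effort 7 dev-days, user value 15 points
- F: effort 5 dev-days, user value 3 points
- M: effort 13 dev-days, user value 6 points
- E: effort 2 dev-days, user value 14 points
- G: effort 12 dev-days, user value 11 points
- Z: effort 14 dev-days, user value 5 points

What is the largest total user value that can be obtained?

43

S + E + G: effort 7 + 2 + 12 = 21 ≤ 30, user value 15 + 14 + 11 = 40.
S + F + E + G: effort 7 + 5 + 2 + 12 = 26 ≤ 30, user value 15 + 3 + 14 + 11 = 43.
S + F + M + E: effort 7 + 5 + 13 + 2 = 27 ≤ 30, user value 15 + 3 + 6 + 14 = 38.
Best is S, F, E, and G with total user value 43.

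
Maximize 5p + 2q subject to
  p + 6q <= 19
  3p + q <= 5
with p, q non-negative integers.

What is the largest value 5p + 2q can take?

The continuous relaxation peaks at (0.647, 3.06) with value 9.35; rounding to a feasible lattice point costs some objective.
(p,q)=(1,2): 1·1+6·2=13≤19, 3·1+1·2=5≤5, objective 9.
(p,q)=(1,1): 1·1+6·1=7≤19, 3·1+1·1=4≤5, objective 7.
No feasible integer point exceeds 9.

9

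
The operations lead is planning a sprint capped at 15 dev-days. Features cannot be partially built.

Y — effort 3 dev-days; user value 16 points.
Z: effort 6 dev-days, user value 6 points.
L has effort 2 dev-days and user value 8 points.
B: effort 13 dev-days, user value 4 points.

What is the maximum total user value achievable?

Take Y, Z, and L: effort 3 + 6 + 2 = 11 ≤ 15, user value 16 + 6 + 8 = 30.
No other feasible combination does better.

30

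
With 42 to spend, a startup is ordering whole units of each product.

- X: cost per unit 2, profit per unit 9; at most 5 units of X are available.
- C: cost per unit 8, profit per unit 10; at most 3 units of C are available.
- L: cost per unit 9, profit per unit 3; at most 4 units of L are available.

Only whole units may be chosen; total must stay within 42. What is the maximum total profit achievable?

75

4×X, 3×C, and 1×L: cost 41 ≤ 42, profit 4·9 + 3·10 + 1·3 = 69.
5×X and 3×C: cost 34 ≤ 42, profit 5·9 + 3·10 = 75.
Best is 75.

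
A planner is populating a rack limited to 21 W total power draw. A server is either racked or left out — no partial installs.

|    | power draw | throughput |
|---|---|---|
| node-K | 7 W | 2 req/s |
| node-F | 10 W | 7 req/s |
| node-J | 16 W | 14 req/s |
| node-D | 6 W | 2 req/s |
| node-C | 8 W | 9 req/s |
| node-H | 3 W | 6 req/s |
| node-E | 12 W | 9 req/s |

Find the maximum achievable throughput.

This is a 0-1 knapsack instance.
Allowing fractional choices, the relaxed optimum would be about 23.8, but servers are indivisible.
node-J + node-H: power draw 16 + 3 = 19 ≤ 21, throughput 14 + 6 = 20.
node-F + node-C + node-H: power draw 10 + 8 + 3 = 21 ≤ 21, throughput 7 + 9 + 6 = 22.
Best is node-F, node-C, and node-H with total throughput 22.

22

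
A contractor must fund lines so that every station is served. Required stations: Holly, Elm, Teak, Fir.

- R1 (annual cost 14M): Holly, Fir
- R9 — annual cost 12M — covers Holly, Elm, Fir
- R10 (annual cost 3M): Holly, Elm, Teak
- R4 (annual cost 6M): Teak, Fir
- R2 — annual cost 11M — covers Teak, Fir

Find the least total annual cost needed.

9

This is a weighted set-cover instance.
Choose R10 and R4: together they cover Holly, Elm, Teak, Fir — every station.
Total annual cost: 3 + 6 = 9.
No cover costs less than 9.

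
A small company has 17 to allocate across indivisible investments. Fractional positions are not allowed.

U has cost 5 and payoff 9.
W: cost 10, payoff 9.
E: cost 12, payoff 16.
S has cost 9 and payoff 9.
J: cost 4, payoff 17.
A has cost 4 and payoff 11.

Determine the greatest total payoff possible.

37

S + J + A: cost 9 + 4 + 4 = 17 ≤ 17, payoff 9 + 17 + 11 = 37.
E + J: cost 12 + 4 = 16 ≤ 17, payoff 16 + 17 = 33.
U + J + A: cost 5 + 4 + 4 = 13 ≤ 17, payoff 9 + 17 + 11 = 37.
The maximum payoff is 37; one optimal choice is U, J, and A.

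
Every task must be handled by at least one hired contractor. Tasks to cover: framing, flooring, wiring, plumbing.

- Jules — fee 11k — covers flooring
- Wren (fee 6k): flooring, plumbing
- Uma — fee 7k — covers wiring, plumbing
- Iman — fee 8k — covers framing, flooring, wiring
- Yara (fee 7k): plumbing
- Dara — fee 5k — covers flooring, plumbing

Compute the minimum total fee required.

This is a weighted set-cover instance.
Choose Iman and Dara: together they cover framing, flooring, wiring, plumbing — every task.
Total fee: 8 + 5 = 13.
No cover costs less than 13.

13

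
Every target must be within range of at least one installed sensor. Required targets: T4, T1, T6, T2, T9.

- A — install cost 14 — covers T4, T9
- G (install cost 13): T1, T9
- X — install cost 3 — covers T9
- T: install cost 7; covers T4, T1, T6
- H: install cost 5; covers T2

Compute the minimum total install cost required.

This is a weighted set-cover instance.
Choose X, T, and H: together they cover T4, T1, T6, T2, T9 — every target.
Total install cost: 3 + 7 + 5 = 15.
No cover costs less than 15.

15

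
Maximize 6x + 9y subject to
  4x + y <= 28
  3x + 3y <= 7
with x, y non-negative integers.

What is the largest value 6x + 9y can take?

Relaxing integrality, the LP optimum is 21.00 at (x,y) = (0, 2.33), which is not an integer point.
(x,y)=(0,2) is feasible, giving 18.
(x,y)=(1,1) is feasible, giving 15.
(x,y)=(0,1) is feasible, giving 9.
No feasible integer point exceeds 18.

18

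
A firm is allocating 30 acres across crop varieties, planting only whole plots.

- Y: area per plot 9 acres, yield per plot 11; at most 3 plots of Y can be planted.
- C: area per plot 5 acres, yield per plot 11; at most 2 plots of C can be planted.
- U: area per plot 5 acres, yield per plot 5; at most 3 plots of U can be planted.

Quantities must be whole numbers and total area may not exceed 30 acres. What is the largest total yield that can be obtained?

This is a bounded integer knapsack.
Take 2×Y and 2×C: area 28 ≤ 30, yield 2·11 + 2·11 = 44.
C has the best ratio (11/5) and is taken to its limit of 2; remaining capacity is filled optimally with the others.

44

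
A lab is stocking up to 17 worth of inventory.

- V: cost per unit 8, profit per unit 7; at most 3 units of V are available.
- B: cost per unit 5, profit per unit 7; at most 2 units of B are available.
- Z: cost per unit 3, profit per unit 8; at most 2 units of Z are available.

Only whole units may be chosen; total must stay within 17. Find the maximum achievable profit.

This is a bounded integer knapsack.
Z has the best ratio (8/3); taking only Z gives at most 2×8 = 16 (stopped by the supply cap of 2).
Mixing does better — 2×B and 2×Z: cost 16 ≤ 17, profit 2·7 + 2·8 = 30.

30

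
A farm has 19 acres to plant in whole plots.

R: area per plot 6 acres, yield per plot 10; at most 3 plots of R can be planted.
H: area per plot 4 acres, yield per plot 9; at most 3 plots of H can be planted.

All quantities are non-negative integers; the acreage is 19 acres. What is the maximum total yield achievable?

H has the best ratio (9/4); taking only H gives at most 3×9 = 27 (stopped by the supply cap of 3).
Mixing does better — 1×R and 3×H: area 18 ≤ 19, yield 1·10 + 3·9 = 37.

37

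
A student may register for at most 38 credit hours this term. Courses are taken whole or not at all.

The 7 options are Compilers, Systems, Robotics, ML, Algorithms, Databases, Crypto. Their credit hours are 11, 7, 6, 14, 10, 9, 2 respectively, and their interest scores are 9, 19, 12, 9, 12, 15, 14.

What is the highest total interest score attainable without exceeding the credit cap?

72

Compilers + Systems + Robotics + Databases + Crypto: credit hours 11 + 7 + 6 + 9 + 2 = 35 ≤ 38, interest score 9 + 19 + 12 + 15 + 14 = 69.
Systems + Robotics + Algorithms + Databases + Crypto: credit hours 7 + 6 + 10 + 9 + 2 = 34 ≤ 38, interest score 19 + 12 + 12 + 15 + 14 = 72.
Systems + Robotics + ML + Databases + Crypto: credit hours 7 + 6 + 14 + 9 + 2 = 38 ≤ 38, interest score 19 + 12 + 9 + 15 + 14 = 69.
Best is Systems, Robotics, Algorithms, Databases, and Crypto with total interest score 72.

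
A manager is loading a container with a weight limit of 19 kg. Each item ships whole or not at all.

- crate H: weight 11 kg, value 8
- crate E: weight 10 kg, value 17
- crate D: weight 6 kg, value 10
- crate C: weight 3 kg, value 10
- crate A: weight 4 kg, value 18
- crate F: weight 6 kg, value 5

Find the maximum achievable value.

This is an integer program with binary decision variables.
Take crate E, crate C, and crate A: weight 10 + 3 + 4 = 17 ≤ 19, value 17 + 10 + 18 = 45.
No other feasible combination does better.

45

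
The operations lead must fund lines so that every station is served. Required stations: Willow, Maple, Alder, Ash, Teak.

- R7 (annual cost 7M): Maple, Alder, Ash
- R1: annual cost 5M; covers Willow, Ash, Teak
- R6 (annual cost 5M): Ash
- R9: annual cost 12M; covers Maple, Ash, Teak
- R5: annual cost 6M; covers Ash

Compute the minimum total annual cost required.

Choose R7 and R1: together they cover Willow, Maple, Alder, Ash, Teak — every station.
Total annual cost: 7 + 5 = 12.
No cover costs less than 12.

12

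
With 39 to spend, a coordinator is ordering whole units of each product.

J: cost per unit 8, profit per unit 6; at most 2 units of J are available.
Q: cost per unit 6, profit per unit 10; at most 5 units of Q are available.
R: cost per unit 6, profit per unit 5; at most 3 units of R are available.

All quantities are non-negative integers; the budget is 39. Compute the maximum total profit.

5×Q and 1×R: cost 36 ≤ 39, profit 5·10 + 1·5 = 55.
1×J and 5×Q: cost 38 ≤ 39, profit 1·6 + 5·10 = 56.
Best is 56.

56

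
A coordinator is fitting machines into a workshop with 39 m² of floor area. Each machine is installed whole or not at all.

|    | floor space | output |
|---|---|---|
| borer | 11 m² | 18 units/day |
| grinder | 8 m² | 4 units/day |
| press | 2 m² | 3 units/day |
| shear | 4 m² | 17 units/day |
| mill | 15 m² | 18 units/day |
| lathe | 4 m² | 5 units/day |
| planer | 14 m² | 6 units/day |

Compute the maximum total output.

61

Treat it as a binary knapsack problem.
Allowing fractional choices, the relaxed optimum would be about 62.5, but machines are indivisible.
borer + shear + mill + lathe: floor space 11 + 4 + 15 + 4 = 34 ≤ 39, output 18 + 17 + 18 + 5 = 58.
borer + press + shear + mill + lathe: floor space 11 + 2 + 4 + 15 + 4 = 36 ≤ 39, output 18 + 3 + 17 + 18 + 5 = 61.
Best is borer, press, shear, mill, and lathe with total output 61.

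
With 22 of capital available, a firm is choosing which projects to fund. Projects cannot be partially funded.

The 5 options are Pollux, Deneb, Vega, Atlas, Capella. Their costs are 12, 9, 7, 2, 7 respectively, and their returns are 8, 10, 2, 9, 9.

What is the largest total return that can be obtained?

28

Take Deneb, Atlas, and Capella: cost 9 + 2 + 7 = 18 ≤ 22, return 10 + 9 + 9 = 28.
No other feasible combination does better.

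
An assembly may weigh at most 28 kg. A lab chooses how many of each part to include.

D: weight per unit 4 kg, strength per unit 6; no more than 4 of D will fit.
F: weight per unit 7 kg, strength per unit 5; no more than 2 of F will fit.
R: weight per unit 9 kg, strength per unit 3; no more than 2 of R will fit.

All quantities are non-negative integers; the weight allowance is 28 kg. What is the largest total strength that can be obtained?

29

Take 4×D and 1×F: weight 23 ≤ 28, strength 4·6 + 1·5 = 29.
D has the best ratio (6/4) and is taken to its limit of 4; remaining capacity is filled optimally with the others.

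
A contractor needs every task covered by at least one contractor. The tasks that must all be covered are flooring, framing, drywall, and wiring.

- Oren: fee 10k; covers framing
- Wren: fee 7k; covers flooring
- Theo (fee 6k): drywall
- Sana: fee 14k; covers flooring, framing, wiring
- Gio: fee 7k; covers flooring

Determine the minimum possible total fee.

Choose Theo and Sana: together they cover flooring, framing, drywall, wiring — every task.
Total fee: 6 + 14 = 20.
No cover costs less than 20.

20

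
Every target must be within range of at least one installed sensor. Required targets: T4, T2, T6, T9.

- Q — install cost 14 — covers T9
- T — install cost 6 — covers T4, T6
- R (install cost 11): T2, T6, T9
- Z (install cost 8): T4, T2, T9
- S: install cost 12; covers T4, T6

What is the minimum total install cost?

Choose T and Z: together they cover T4, T2, T6, T9 — every target.
Total install cost: 6 + 8 = 14.
No cover costs less than 14.

14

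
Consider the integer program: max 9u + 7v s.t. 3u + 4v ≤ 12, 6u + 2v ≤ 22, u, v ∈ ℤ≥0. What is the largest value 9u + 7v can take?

Relaxing integrality, the LP optimum is 34.33 at (u,v) = (3.56, 0.333), which is not an integer point.
(u,v)=(3,0): 3·3+4·0=9≤12, 6·3+2·0=18≤22, objective 27.
(u,v)=(2,1): 3·2+4·1=10≤12, 6·2+2·1=14≤22, objective 25.
The best lattice point is (3,0), giving 27.

27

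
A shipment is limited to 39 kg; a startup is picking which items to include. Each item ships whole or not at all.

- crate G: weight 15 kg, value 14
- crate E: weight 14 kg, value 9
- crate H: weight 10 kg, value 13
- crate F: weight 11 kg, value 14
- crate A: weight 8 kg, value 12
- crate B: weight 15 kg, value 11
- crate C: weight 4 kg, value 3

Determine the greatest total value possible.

43

Allowing fractional choices, the relaxed optimum would be about 48.3, but items are indivisible.
crate H + crate F + crate A + crate C: weight 10 + 11 + 8 + 4 = 33 ≤ 39, value 13 + 14 + 12 + 3 = 42.
crate G + crate H + crate A + crate C: weight 15 + 10 + 8 + 4 = 37 ≤ 39, value 14 + 13 + 12 + 3 = 42.
crate G + crate F + crate A + crate C: weight 15 + 11 + 8 + 4 = 38 ≤ 39, value 14 + 14 + 12 + 3 = 43.
Best is crate G, crate F, crate A, and crate C with total value 43.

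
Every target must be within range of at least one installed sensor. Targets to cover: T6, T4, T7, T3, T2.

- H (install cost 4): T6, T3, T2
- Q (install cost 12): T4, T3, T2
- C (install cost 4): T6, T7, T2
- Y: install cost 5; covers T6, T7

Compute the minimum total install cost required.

16

Choose Q and C: together they cover T6, T4, T7, T3, T2 — every target.
Total install cost: 12 + 4 = 16.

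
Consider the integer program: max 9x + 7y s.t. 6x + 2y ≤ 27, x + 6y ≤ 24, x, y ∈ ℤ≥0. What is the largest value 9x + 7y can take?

48

(x,y)=(3,3): 6·3+2·3=24≤27, 1·3+6·3=21≤24, objective 48.
(x,y)=(3,2): 6·3+2·2=22≤27, 1·3+6·2=15≤24, objective 41.
Maximum is 48 at (x,y)=(3,3).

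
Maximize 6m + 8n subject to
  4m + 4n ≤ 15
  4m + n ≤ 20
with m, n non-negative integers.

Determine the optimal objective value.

(m,n)=(0,3) is feasible, giving 24.
(m,n)=(1,2) is feasible, giving 22.
The best lattice point is (0,3), giving 24.

24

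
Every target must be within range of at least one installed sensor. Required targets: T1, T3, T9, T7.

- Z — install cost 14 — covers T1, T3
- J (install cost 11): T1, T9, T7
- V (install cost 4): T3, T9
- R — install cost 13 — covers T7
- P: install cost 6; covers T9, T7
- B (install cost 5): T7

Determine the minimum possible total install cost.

This is an integer covering problem.
The greedy cost-per-new-target heuristic would pick V, B, and J for 20, but a cheaper cover exists.
Choose J and V: together they cover T1, T3, T9, T7 — every target.
Total install cost: 11 + 4 = 15.
No cover costs less than 15.

15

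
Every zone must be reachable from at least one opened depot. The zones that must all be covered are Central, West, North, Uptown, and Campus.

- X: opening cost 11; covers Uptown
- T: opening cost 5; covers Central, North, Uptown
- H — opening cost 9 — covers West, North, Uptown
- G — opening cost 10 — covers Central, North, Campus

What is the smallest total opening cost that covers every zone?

This is an integer covering problem.
Choose H and G: together they cover Central, West, North, Uptown, Campus — every zone.
Total opening cost: 9 + 10 = 19.

19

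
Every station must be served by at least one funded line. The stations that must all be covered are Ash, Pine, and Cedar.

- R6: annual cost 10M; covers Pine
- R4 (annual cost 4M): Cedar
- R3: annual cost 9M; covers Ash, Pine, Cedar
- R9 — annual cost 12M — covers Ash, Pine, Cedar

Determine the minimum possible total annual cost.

This is a weighted set-cover instance.
R3 alone covers Ash, Pine, Cedar — every station.
Total annual cost: 9.
No cover costs less than 9.

9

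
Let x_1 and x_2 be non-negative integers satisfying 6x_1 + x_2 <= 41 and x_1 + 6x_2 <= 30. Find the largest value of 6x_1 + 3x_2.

48

Relaxing integrality, the LP optimum is 48.94 at (x_1,x_2) = (6.17, 3.97), which is not an integer point.
(x_1,x_2)=(6,4): 6·6+1·4=40≤41, 1·6+6·4=30≤30, objective 48.
(x_1,x_2)=(6,3): 6·6+1·3=39≤41, 1·6+6·3=24≤30, objective 45.
(x_1,x_2)=(6,2): 6·6+1·2=38≤41, 1·6+6·2=18≤30, objective 42.
(x_1,x_2)=(5,4): 6·5+1·4=34≤41, 1·5+6·4=29≤30, objective 42.
No feasible integer point exceeds 48.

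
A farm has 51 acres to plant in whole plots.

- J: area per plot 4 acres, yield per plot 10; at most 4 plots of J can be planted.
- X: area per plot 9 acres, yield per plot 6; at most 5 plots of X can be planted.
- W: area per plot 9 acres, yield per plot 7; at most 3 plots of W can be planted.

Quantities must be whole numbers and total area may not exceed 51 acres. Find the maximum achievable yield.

61

J has the best ratio (10/4); taking only J gives at most 4×10 = 40 (stopped by the supply cap of 4).
Mixing does better — 4×J and 3×W: area 43 ≤ 51, yield 4·10 + 3·7 = 61.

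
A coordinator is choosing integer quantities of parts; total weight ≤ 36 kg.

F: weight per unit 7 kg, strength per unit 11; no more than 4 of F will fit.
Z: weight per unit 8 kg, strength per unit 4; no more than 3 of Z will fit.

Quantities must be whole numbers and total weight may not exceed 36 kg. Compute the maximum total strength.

48

F has the best ratio (11/7); taking only F gives at most 4×11 = 44 (stopped by the supply cap of 4).
Mixing does better — 4×F and 1×Z: weight 36 ≤ 36, strength 4·11 + 1·4 = 48.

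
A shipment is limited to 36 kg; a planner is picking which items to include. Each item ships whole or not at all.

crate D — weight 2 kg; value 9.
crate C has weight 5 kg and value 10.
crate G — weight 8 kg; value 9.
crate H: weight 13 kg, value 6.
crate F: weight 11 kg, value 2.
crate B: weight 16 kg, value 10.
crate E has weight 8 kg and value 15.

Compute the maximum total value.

49

This is an integer program with binary decision variables.
Take crate D, crate C, crate G, crate H, and crate E: weight 2 + 5 + 8 + 13 + 8 = 36 ≤ 36, value 9 + 10 + 9 + 6 + 15 = 49.
No other feasible combination does better.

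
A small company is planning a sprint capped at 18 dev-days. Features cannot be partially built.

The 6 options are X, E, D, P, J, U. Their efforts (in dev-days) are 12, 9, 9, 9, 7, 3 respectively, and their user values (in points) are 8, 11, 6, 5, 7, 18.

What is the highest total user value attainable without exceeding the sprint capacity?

Treat it as a binary knapsack problem.
Take E and U: effort 9 + 3 = 12 ≤ 18, user value 11 + 18 = 29.
No other feasible combination does better.

29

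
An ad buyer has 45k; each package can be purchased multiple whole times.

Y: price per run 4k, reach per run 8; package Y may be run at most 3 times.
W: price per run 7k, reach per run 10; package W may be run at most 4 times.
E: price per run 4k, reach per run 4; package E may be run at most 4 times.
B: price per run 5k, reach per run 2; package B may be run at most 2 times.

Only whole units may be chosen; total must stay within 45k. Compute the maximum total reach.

68

Y has the best ratio (8/4); taking only Y gives at most 3×8 = 24 (stopped by the supply cap of 3).
Mixing does better — 3×Y, 4×W, and 1×E: price 44 ≤ 45, reach 3·8 + 4·10 + 1·4 = 68.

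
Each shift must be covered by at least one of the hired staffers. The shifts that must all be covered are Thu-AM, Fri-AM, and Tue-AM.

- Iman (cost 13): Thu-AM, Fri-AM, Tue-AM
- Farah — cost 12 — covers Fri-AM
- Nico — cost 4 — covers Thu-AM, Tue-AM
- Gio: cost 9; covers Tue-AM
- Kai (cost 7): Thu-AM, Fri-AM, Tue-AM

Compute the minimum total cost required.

The greedy cost-per-new-shift heuristic would pick Nico and Kai for 11, but a cheaper cover exists.
Kai alone covers Thu-AM, Fri-AM, Tue-AM — every shift.
Total cost: 7.
No cover costs less than 7.

7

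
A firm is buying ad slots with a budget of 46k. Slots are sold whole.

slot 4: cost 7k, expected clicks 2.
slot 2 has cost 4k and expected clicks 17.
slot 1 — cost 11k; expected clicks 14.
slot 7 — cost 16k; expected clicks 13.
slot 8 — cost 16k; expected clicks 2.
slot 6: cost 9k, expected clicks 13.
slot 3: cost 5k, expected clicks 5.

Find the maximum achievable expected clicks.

This is an integer program with binary decision variables.
Allowing fractional choices, the relaxed optimum would be about 62.3, but ad slots are indivisible.
slot 2 + slot 1 + slot 7 + slot 6: cost 4 + 11 + 16 + 9 = 40 ≤ 46, expected clicks 17 + 14 + 13 + 13 = 57.
slot 2 + slot 1 + slot 7 + slot 6 + slot 3: cost 4 + 11 + 16 + 9 + 5 = 45 ≤ 46, expected clicks 17 + 14 + 13 + 13 + 5 = 62.
slot 4 + slot 2 + slot 1 + slot 6 + slot 3: cost 7 + 4 + 11 + 9 + 5 = 36 ≤ 46, expected clicks 2 + 17 + 14 + 13 + 5 = 51.
Best is slot 2, slot 1, slot 7, slot 6, and slot 3 with total expected clicks 62.

62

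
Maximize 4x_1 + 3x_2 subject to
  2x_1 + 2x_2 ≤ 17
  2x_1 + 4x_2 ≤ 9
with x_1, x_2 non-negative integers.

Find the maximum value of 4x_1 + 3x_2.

(x_1,x_2)=(4,0) is feasible, giving 16.
(x_1,x_2)=(3,0) is feasible, giving 12.
Maximum is 16 at (x_1,x_2)=(4,0).

16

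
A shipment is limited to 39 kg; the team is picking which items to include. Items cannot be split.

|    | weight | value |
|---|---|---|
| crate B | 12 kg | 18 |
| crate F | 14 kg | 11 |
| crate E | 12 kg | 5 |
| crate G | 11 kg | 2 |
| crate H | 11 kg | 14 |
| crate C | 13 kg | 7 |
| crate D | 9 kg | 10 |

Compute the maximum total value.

43

crate B + crate F + crate H: weight 12 + 14 + 11 = 37 ≤ 39, value 18 + 11 + 14 = 43.
crate B + crate H + crate D: weight 12 + 11 + 9 = 32 ≤ 39, value 18 + 14 + 10 = 42.
Best is crate B, crate F, and crate H with total value 43.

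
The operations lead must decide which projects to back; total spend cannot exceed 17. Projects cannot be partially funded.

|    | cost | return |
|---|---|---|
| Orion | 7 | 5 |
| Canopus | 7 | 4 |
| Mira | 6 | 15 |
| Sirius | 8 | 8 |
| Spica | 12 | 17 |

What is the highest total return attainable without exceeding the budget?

23

This is a 0-1 knapsack instance.
Allowing fractional choices, the relaxed optimum would be about 30.6, but projects are indivisible.
Orion + Mira: cost 7 + 6 = 13 ≤ 17, return 5 + 15 = 20.
Mira + Sirius: cost 6 + 8 = 14 ≤ 17, return 15 + 8 = 23.
Canopus + Mira: cost 7 + 6 = 13 ≤ 17, return 4 + 15 = 19.
Best is Mira and Sirius with total return 23.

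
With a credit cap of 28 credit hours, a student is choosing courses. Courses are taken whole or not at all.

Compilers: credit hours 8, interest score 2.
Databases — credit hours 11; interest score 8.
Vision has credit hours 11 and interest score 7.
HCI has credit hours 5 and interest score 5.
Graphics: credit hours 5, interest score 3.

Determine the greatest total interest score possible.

Allowing fractional choices, the relaxed optimum would be about 20.6, but courses are indivisible.
Databases + Vision + HCI: credit hours 11 + 11 + 5 = 27 ≤ 28, interest score 8 + 7 + 5 = 20.
Databases + Vision + Graphics: credit hours 11 + 11 + 5 = 27 ≤ 28, interest score 8 + 7 + 3 = 18.
Databases + HCI + Graphics: credit hours 11 + 5 + 5 = 21 ≤ 28, interest score 8 + 5 + 3 = 16.
Best is Databases, Vision, and HCI with total interest score 20.

20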